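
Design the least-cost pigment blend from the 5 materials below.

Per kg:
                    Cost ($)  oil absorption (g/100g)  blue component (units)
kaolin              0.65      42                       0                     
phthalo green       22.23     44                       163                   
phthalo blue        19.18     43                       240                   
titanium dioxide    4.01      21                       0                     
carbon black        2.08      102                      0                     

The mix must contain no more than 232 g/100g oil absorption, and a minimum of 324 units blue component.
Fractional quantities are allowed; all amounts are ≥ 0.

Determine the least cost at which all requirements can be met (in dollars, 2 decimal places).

Let x1 = kg of kaolin, x2 = kg of phthalo green, x3 = kg of phthalo blue, x4 = kg of titanium dioxide, x5 = kg of carbon black.
Minimize 0.65x1 + 22.23x2 + 19.18x3 + 4.01x4 + 2.08x5 s.t.:
  42x1 + 44x2 + 43x3 + 21x4 + 102x5 ≤ 232   (oil absorption)
  163x2 + 240x3 ≥ 324   (blue component)
  x1, x2, x3, x4, x5 ≥ 0.
At the optimum only phthalo blue is positive (kaolin, phthalo green, titanium dioxide, carbon black = 0). Binding constraint: blue component.
So phthalo blue = 1.35 kg.
Hence cost = 19.18·1.35 = $25.8930.

$25.89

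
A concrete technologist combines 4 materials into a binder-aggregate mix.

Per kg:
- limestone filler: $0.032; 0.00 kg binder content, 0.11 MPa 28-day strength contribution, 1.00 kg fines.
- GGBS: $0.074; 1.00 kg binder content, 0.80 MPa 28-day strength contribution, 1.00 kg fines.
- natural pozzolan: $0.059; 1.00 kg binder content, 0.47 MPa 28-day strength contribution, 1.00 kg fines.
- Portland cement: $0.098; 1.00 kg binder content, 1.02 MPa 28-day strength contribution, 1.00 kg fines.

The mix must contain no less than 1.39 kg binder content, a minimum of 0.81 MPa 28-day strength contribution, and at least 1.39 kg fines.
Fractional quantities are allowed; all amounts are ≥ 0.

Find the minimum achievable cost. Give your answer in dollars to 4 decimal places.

$0.0891

Set it up as a linear program. Let x1 = kg of limestone filler, x2 = kg of GGBS, x3 = kg of natural pozzolan, x4 = kg of Portland cement.
Minimise 0.032x1 + 0.074x2 + 0.059x3 + 0.098x4 s.t.:
  1x2 + 1x3 + 1x4 ≥ 1.39   (binder content)
  0.11x1 + 0.8x2 + 0.47x3 + 1.02x4 ≥ 0.81   (28-day strength contribution)
  1x1 + 1x2 + 1x3 + 1x4 ≥ 1.39   (fines)
  x1, x2, x3, x4 ≥ 0.
The minimum-cost mix takes nothing from limestone filler, Portland cement — only GGBS, natural pozzolan. Binding constraints: binder content, 28-day strength contribution, fines.
So GGBS = 0.4748 kg, natural pozzolan = 0.9152 kg.
Objective = 0.074·0.4748 + 0.059·0.9152 = 0.089132.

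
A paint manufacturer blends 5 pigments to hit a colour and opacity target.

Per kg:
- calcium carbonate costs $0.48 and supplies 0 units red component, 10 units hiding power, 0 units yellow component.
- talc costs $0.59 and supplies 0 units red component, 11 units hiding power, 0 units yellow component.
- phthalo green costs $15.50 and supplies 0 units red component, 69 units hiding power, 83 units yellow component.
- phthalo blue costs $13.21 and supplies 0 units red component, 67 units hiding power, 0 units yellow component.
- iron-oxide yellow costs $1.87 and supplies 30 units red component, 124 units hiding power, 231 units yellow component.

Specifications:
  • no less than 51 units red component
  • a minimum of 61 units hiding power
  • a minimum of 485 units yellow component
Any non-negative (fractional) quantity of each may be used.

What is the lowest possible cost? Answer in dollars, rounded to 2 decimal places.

$3.93

Treat it as an LP. Let x1 = kg of calcium carbonate, x2 = kg of talc, x3 = kg of phthalo green, x4 = kg of phthalo blue, x5 = kg of iron-oxide yellow.
Minimize 0.48x1 + 0.59x2 + 15.5x3 + 13.21x4 + 1.87x5 with:
  30x5 ≥ 51   (red component)
  10x1 + 11x2 + 69x3 + 67x4 + 124x5 ≥ 61   (hiding power)
  83x3 + 231x5 ≥ 485   (yellow component)
  x1, x2, x3, x4, x5 ≥ 0.
At the optimum only iron-oxide yellow is positive (calcium carbonate, talc, phthalo green, phthalo blue = 0). There the yellow component constraint is tight.
So iron-oxide yellow = 2.1 kg.
Cost = 1.87·2.1 = 3.9270.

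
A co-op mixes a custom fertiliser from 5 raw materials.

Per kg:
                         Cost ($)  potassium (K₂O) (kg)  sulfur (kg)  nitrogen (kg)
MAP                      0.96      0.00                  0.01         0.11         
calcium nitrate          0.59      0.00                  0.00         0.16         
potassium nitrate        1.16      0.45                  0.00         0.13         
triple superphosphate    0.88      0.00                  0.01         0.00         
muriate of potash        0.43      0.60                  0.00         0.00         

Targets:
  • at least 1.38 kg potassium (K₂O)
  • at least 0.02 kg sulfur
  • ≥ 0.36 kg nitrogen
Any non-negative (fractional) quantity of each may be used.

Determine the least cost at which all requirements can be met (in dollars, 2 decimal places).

Let x1 = kg of MAP, x2 = kg of calcium nitrate, x3 = kg of potassium nitrate, x4 = kg of triple superphosphate, x5 = kg of muriate of potash.
Minimise 0.96x1 + 0.59x2 + 1.16x3 + 0.88x4 + 0.43x5 with:
  0.45x3 + 0.6x5 ≥ 1.38   (potassium (K₂O))
  0.01x1 + 0.01x4 ≥ 0.02   (sulfur)
  0.11x1 + 0.16x2 + 0.13x3 ≥ 0.36   (nitrogen)
  x1, x2, x3, x4, x5 ≥ 0.
At the optimum only MAP, calcium nitrate, muriate of potash are positive (potassium nitrate, triple superphosphate = 0). There the potassium (K₂O), sulfur, nitrogen constraints are tight.
That vertex is x1 = 2, x2 = 0.875, x5 = 2.3.
Objective = 0.96·2 + 0.59·0.875 + 0.43·2.3 = 3.4253.

$3.43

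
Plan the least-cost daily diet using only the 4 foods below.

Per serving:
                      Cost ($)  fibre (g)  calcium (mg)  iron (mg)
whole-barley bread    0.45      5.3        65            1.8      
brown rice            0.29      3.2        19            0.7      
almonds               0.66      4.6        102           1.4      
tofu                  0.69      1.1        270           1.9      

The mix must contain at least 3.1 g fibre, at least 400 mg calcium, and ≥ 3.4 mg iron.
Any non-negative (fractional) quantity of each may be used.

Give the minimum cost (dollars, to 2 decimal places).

$1.15

This is a linear program. Let x1 = servings of whole-barley bread, x2 = servings of brown rice, x3 = servings of almonds, x4 = servings of tofu.
Minimize 0.45x1 + 0.29x2 + 0.66x3 + 0.69x4 with:
  5.3x1 + 3.2x2 + 4.6x3 + 1.1x4 ≥ 3.1   (fibre)
  65x1 + 19x2 + 102x3 + 270x4 ≥ 400   (calcium)
  1.8x1 + 0.7x2 + 1.4x3 + 1.9x4 ≥ 3.4   (iron)
  x1, x2, x3, x4 ≥ 0.
The cheapest feasible vertex uses only whole-barley bread, tofu; brown rice, almonds are not used. Binding constraints: calcium and iron.
That vertex is x1 = 0.4359, x4 = 1.377.
Hence cost = 0.45·0.4359 + 0.69·1.377 = $1.1463.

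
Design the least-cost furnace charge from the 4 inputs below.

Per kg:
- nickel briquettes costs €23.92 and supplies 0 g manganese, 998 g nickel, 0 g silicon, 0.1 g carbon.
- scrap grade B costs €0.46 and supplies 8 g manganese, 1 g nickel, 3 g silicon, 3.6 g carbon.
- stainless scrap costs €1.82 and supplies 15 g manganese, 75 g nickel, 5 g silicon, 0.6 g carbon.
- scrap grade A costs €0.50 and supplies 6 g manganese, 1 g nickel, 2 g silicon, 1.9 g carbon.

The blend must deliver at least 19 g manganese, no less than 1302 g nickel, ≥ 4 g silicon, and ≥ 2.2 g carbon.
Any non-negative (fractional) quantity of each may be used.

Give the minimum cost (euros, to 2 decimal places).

€31.28

Treat it as an LP. Let x1 = kg of nickel briquettes, x2 = kg of scrap grade B, x3 = kg of stainless scrap, x4 = kg of scrap grade A.
min 23.92x1 + 0.46x2 + 1.82x3 + 0.5x4 s.t.:
  8x2 + 15x3 + 6x4 ≥ 19   (manganese)
  998x1 + 1x2 + 75x3 + 1x4 ≥ 1302   (nickel)
  3x2 + 5x3 + 2x4 ≥ 4   (silicon)
  0.1x1 + 3.6x2 + 0.6x3 + 1.9x4 ≥ 2.2   (carbon)
  x1, x2, x3, x4 ≥ 0.
The optimal basis is {nickel briquettes, stainless scrap}; scrap grade B, scrap grade A drop out. Binding constraints: nickel and carbon.
Solving gives x1 = 1.042, x3 = 3.493.
Hence cost = 23.92·1.042 + 1.82·3.493 = €31.2819.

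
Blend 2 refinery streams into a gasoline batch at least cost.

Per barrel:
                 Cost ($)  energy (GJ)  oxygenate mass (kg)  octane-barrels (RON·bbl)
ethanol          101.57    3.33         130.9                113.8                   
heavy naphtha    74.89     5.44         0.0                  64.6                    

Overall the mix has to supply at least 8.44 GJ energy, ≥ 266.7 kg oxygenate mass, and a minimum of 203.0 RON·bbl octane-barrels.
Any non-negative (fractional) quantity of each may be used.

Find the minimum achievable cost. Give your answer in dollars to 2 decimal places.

$229.73

Set it up as a linear program. Let x1 = barrels of ethanol, x2 = barrels of heavy naphtha.
min 101.57x1 + 74.89x2 subject to:
  3.33x1 + 5.44x2 ≥ 8.44   (energy)
  130.9x1 ≥ 266.7   (oxygenate mass)
  113.8x1 + 64.6x2 ≥ 203   (octane-barrels)
  x1, x2 ≥ 0.
Both inputs are positive at the optimum. The energy and oxygenate mass requirements are met with equality.
Optimal quantities: ethanol = 2.0374 barrels, heavy naphtha = 0.30429 barrels.
Objective = 101.57·2.0374 + 74.89·0.30429 = 229.7270.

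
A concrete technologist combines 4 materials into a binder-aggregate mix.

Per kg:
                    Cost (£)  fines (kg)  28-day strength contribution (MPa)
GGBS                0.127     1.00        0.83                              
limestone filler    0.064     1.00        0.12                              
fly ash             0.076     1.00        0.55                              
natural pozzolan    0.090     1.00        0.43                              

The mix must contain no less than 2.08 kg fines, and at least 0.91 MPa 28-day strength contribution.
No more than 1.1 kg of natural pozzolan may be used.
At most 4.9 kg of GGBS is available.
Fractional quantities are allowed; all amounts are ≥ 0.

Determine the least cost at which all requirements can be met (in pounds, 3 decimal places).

Treat it as an LP. Let x1 = kg of GGBS, x2 = kg of limestone filler, x3 = kg of fly ash, x4 = kg of natural pozzolan.
Minimize 0.127x1 + 0.064x2 + 0.076x3 + 0.09x4 s.t.:
  1x1 + 1x2 + 1x3 + 1x4 ≥ 2.08   (fines)
  0.83x1 + 0.12x2 + 0.55x3 + 0.43x4 ≥ 0.91   (28-day strength contribution)
  x4 ≤ 1.1
  x1 ≤ 4.9
  x1, x2, x3, x4 ≥ 0.
The optimal basis is {limestone filler, fly ash}; GGBS, natural pozzolan drop out. There the fines and 28-day strength contribution constraints are tight.
Optimal quantities: limestone filler = 0.5442 kg, fly ash = 1.536 kg.
Cost = 0.064·0.5442 + 0.076·1.536 = 0.15156.

£0.152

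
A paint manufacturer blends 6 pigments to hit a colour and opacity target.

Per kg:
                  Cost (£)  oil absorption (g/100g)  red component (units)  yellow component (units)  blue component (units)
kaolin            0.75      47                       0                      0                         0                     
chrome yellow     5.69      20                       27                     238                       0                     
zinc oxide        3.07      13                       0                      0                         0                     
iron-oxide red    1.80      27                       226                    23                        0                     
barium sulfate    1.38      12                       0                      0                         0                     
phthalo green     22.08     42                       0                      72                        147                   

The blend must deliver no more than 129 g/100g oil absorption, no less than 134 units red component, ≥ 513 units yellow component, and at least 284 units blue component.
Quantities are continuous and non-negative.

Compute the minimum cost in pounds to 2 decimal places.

Set it up as a linear program. Let x1 = kg of kaolin, x2 = kg of chrome yellow, x3 = kg of zinc oxide, x4 = kg of iron-oxide red, x5 = kg of barium sulfate, x6 = kg of phthalo green.
Minimize 0.75x1 + 5.69x2 + 3.07x3 + 1.8x4 + 1.38x5 + 22.08x6 s.t.:
  47x1 + 20x2 + 13x3 + 27x4 + 12x5 + 42x6 ≤ 129   (oil absorption)
  27x2 + 226x4 ≥ 134   (red component)
  238x2 + 23x4 + 72x6 ≥ 513   (yellow component)
  147x6 ≥ 284   (blue component)
  x1, x2, x3, x4, x5, x6 ≥ 0.
At the optimum only chrome yellow, iron-oxide red, phthalo green are positive (kaolin, zinc oxide, barium sulfate = 0). There the red component, yellow component, blue component constraints are tight.
Optimal quantities: chrome yellow = 1.531 kg, iron-oxide red = 0.41 kg, phthalo green = 1.932 kg.
Hence cost = 5.69·1.531 + 1.8·0.41 + 22.08·1.932 = £52.1080.

£52.11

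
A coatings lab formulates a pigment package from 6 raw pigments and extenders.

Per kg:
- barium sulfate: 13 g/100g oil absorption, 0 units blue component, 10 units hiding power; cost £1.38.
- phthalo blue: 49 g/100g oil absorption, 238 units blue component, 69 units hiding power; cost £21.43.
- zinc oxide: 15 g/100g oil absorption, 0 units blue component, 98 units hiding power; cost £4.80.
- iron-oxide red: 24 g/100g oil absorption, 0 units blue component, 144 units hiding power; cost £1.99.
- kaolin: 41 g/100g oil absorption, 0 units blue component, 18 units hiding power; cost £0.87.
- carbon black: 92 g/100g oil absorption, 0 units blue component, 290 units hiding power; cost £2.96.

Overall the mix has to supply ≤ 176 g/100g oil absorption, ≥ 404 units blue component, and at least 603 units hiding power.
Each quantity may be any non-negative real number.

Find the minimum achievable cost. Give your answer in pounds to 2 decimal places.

Treat it as an LP. Let x1 = kg of barium sulfate, x2 = kg of phthalo blue, x3 = kg of zinc oxide, x4 = kg of iron-oxide red, x5 = kg of kaolin, x6 = kg of carbon black.
min 1.38x1 + 21.43x2 + 4.8x3 + 1.99x4 + 0.87x5 + 2.96x6 subject to:
  13x1 + 49x2 + 15x3 + 24x4 + 41x5 + 92x6 ≤ 176   (oil absorption)
  238x2 ≥ 404   (blue component)
  10x1 + 69x2 + 98x3 + 144x4 + 18x5 + 290x6 ≥ 603   (hiding power)
  x1, x2, x3, x4, x5, x6 ≥ 0.
At the optimum only phthalo blue, iron-oxide red, carbon black are positive (barium sulfate, zinc oxide, kaolin = 0). The oil absorption, blue component, hiding power requirements are met with equality.
So phthalo blue = 1.6975 kg, iron-oxide red = 2.8279 kg, carbon black = 0.27125 kg.
Total cost: 21.43·1.6975 + 1.99·2.8279 + 2.96·0.27125 = 42.8078.

£42.81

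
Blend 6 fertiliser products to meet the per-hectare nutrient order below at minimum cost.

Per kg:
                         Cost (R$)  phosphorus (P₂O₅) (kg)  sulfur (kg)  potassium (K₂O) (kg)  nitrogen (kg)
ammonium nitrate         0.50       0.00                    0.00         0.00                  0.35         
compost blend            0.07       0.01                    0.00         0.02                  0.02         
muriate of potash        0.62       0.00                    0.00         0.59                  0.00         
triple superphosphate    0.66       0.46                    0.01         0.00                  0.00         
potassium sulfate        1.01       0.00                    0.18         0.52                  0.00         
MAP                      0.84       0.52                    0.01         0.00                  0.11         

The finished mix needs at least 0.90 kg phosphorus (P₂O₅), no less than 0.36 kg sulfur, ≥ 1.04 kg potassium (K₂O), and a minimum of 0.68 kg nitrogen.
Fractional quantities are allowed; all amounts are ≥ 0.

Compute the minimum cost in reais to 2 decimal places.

R$4.13

Treat it as an LP. Let x1 = kg of ammonium nitrate, x2 = kg of compost blend, x3 = kg of muriate of potash, x4 = kg of triple superphosphate, x5 = kg of potassium sulfate, x6 = kg of MAP.
Minimise 0.5x1 + 0.07x2 + 0.62x3 + 0.66x4 + 1.01x5 + 0.84x6 subject to:
  0.01x2 + 0.46x4 + 0.52x6 ≥ 0.9   (phosphorus (P₂O₅))
  0.01x4 + 0.18x5 + 0.01x6 ≥ 0.36   (sulfur)
  0.02x2 + 0.59x3 + 0.52x5 ≥ 1.04   (potassium (K₂O))
  0.35x1 + 0.02x2 + 0.11x6 ≥ 0.68   (nitrogen)
  x1, x2, x3, x4, x5, x6 ≥ 0.
The minimum-cost mix takes nothing from compost blend, triple superphosphate — only ammonium nitrate, muriate of potash, potassium sulfate, MAP. There the phosphorus (P₂O₅), sulfur, potassium (K₂O), nitrogen constraints are tight.
So ammonium nitrate = 1.399 kg, muriate of potash = 0.08475 kg, potassium sulfate = 1.904 kg, MAP = 1.731 kg.
Cost = 0.5·1.399 + 0.62·0.08475 + 1.01·1.904 + 0.84·1.731 = 4.1291.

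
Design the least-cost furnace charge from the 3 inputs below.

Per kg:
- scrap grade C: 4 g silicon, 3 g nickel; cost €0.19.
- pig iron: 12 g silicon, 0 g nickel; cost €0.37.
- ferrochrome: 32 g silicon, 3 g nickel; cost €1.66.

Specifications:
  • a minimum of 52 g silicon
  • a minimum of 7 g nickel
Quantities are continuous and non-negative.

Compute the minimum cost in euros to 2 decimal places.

€1.76

Treat it as an LP. Let x1 = kg of scrap grade C, x2 = kg of pig iron, x3 = kg of ferrochrome.
Minimise 0.19x1 + 0.37x2 + 1.66x3 with:
  4x1 + 12x2 + 32x3 ≥ 52   (silicon)
  3x1 + 3x3 ≥ 7   (nickel)
  x1, x2, x3 ≥ 0.
The optimal basis is {scrap grade C, pig iron}; ferrochrome drops out. The silicon and nickel requirements are met with equality.
That vertex is x1 = 2.333, x2 = 3.556.
Total cost: 0.19·2.333 + 0.37·3.556 = 1.7590.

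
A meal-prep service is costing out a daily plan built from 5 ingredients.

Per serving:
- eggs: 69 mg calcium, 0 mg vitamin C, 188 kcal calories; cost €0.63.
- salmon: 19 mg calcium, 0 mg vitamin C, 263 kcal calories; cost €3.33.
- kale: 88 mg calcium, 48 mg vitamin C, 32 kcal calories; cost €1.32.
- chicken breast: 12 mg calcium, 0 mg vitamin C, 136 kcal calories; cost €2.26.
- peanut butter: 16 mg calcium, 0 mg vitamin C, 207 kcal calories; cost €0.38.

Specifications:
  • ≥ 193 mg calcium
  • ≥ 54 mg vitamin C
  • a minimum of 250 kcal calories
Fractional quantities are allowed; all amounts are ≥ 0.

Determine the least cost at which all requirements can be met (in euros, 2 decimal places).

Treat it as an LP. Let x1 = servings of eggs, x2 = servings of salmon, x3 = servings of kale, x4 = servings of chicken breast, x5 = servings of peanut butter.
min 0.63x1 + 3.33x2 + 1.32x3 + 2.26x4 + 0.38x5 subject to:
  69x1 + 19x2 + 88x3 + 12x4 + 16x5 ≥ 193   (calcium)
  48x3 ≥ 54   (vitamin C)
  188x1 + 263x2 + 32x3 + 136x4 + 207x5 ≥ 250   (calories)
  x1, x2, x3, x4, x5 ≥ 0.
The minimum-cost mix takes nothing from salmon, chicken breast, peanut butter — only eggs, kale. The calcium and vitamin C requirements are met with equality.
So eggs = 1.362 servings, kale = 1.125 servings.
Total cost: 0.63·1.362 + 1.32·1.125 = 2.3431.

€2.34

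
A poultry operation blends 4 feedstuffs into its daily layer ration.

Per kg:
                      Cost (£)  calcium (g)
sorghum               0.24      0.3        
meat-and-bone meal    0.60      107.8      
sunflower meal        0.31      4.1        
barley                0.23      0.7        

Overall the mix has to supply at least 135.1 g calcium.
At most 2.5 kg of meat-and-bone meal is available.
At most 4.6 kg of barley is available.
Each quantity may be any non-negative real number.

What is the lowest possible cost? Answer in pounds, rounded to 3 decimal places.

Treat it as an LP. Let x1 = kg of sorghum, x2 = kg of meat-and-bone meal, x3 = kg of sunflower meal, x4 = kg of barley.
Minimise 0.24x1 + 0.6x2 + 0.31x3 + 0.23x4 with:
  0.3x1 + 107.8x2 + 4.1x3 + 0.7x4 ≥ 135.1   (calcium)
  x2 ≤ 2.5
  x4 ≤ 4.6
  x1, x2, x3, x4 ≥ 0.
The cheapest feasible vertex uses only meat-and-bone meal; sorghum, sunflower meal, barley are not used. The calcium requirement is met with equality.
Solving gives x2 = 1.253.
Cost = 0.6·1.253 = 0.75180.

£0.752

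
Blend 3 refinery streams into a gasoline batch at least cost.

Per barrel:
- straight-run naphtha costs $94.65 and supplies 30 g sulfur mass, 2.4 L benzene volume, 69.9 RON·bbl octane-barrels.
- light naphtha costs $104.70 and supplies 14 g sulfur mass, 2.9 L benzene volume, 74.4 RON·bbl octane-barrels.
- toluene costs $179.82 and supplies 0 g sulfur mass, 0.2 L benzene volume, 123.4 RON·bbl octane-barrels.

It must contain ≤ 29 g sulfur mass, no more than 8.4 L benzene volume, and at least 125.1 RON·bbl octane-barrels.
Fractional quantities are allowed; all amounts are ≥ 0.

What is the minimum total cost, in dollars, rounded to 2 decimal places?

$174.84

Treat it as an LP. Let x1 = barrels of straight-run naphtha, x2 = barrels of light naphtha, x3 = barrels of toluene.
Minimize 94.65x1 + 104.7x2 + 179.82x3 with:
  30x1 + 14x2 ≤ 29   (sulfur mass)
  2.4x1 + 2.9x2 + 0.2x3 ≤ 8.4   (benzene volume)
  69.9x1 + 74.4x2 + 123.4x3 ≥ 125.1   (octane-barrels)
  x1, x2, x3 ≥ 0.
At the optimum only straight-run naphtha, light naphtha are positive (toluene = 0). The sulfur mass and octane-barrels requirements are met with equality.
Optimal quantities: straight-run naphtha = 0.324079 barrels, light naphtha = 1.37697 barrels.
Cost = 94.65·0.324079 + 104.7·1.37697 = 174.8428.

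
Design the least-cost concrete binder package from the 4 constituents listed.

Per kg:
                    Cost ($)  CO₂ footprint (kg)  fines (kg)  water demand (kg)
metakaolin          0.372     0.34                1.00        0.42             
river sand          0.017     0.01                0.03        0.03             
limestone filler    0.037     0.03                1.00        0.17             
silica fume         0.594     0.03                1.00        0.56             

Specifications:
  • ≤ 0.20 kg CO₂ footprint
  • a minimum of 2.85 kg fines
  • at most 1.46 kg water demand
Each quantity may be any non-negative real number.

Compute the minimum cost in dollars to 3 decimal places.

Set it up as a linear program. Let x1 = kg of metakaolin, x2 = kg of river sand, x3 = kg of limestone filler, x4 = kg of silica fume.
Minimise 0.372x1 + 0.017x2 + 0.037x3 + 0.594x4 with:
  0.34x1 + 0.01x2 + 0.03x3 + 0.03x4 ≤ 0.2   (CO₂ footprint)
  1x1 + 0.03x2 + 1x3 + 1x4 ≥ 2.85   (fines)
  0.42x1 + 0.03x2 + 0.17x3 + 0.56x4 ≤ 1.46   (water demand)
  x1, x2, x3, x4 ≥ 0.
The cheapest feasible vertex uses only limestone filler; metakaolin, river sand, silica fume are not used. There the fines constraint is tight.
So limestone filler = 2.85 kg.
Total cost: 0.037·2.85 = 0.10545.

$0.105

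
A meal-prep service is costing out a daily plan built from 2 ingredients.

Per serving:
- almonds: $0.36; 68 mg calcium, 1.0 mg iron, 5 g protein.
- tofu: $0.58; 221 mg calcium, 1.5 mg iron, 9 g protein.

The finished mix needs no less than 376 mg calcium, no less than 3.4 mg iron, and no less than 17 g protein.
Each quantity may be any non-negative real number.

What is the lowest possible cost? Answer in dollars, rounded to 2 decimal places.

Let x1 = servings of almonds, x2 = servings of tofu.
Minimize 0.36x1 + 0.58x2 s.t.:
  68x1 + 221x2 ≥ 376   (calcium)
  1x1 + 1.5x2 ≥ 3.4   (iron)
  5x1 + 9x2 ≥ 17   (protein)
  x1, x2 ≥ 0.
Both inputs are positive at the optimum. Binding constraints: calcium and iron.
Optimal quantities: almonds = 1.575 servings, tofu = 1.217 servings.
Hence cost = 0.36·1.575 + 0.58·1.217 = $1.2729.

$1.27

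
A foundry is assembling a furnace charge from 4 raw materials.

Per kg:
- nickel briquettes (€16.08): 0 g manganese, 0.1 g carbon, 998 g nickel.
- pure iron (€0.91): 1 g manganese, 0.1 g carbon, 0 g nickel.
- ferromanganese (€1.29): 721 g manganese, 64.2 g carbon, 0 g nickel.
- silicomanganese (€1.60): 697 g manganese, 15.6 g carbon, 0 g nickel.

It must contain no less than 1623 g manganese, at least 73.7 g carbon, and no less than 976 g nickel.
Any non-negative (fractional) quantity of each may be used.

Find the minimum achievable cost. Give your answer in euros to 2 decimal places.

€18.63

Treat it as an LP. Let x1 = kg of nickel briquettes, x2 = kg of pure iron, x3 = kg of ferromanganese, x4 = kg of silicomanganese.
Minimize 16.08x1 + 0.91x2 + 1.29x3 + 1.6x4 with:
  1x2 + 721x3 + 697x4 ≥ 1623   (manganese)
  0.1x1 + 0.1x2 + 64.2x3 + 15.6x4 ≥ 73.7   (carbon)
  998x1 ≥ 976   (nickel)
  x1, x2, x3, x4 ≥ 0.
The minimum-cost mix takes nothing from pure iron, silicomanganese — only nickel briquettes, ferromanganese. Binding constraints: manganese and nickel.
Optimal quantities: nickel briquettes = 0.978 kg, ferromanganese = 2.251 kg.
Objective = 16.08·0.978 + 1.29·2.251 = 18.6300.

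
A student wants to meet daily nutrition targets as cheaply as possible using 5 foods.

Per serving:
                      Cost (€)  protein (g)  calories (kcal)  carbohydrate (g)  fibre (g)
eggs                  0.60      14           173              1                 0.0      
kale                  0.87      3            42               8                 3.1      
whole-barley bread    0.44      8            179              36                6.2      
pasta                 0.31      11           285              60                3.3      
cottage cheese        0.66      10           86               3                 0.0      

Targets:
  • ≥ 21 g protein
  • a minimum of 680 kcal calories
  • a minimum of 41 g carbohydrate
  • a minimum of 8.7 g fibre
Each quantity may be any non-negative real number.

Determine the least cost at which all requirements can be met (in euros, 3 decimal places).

Let x1 = servings of eggs, x2 = servings of kale, x3 = servings of whole-barley bread, x4 = servings of pasta, x5 = servings of cottage cheese.
Minimise 0.6x1 + 0.87x2 + 0.44x3 + 0.31x4 + 0.66x5 with:
  14x1 + 3x2 + 8x3 + 11x4 + 10x5 ≥ 21   (protein)
  173x1 + 42x2 + 179x3 + 285x4 + 86x5 ≥ 680   (calories)
  1x1 + 8x2 + 36x3 + 60x4 + 3x5 ≥ 41   (carbohydrate)
  3.1x2 + 6.2x3 + 3.3x4 ≥ 8.7   (fibre)
  x1, x2, x3, x4, x5 ≥ 0.
The cheapest feasible vertex uses only whole-barley bread, pasta; eggs, kale, cottage cheese are not used. The calories and fibre requirements are met with equality.
That vertex is x3 = 0.2002, x4 = 2.26.
Hence cost = 0.44·0.2002 + 0.31·2.26 = €0.78869.

€0.789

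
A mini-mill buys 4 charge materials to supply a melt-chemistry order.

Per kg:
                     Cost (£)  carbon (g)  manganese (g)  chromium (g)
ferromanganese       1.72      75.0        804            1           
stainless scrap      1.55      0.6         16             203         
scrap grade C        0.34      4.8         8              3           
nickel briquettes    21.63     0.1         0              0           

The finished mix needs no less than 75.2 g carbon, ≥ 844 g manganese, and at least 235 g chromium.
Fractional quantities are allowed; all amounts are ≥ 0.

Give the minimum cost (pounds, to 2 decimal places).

£3.55

This is a linear program. Let x1 = kg of ferromanganese, x2 = kg of stainless scrap, x3 = kg of scrap grade C, x4 = kg of nickel briquettes.
Minimise 1.72x1 + 1.55x2 + 0.34x3 + 21.63x4 with:
  75x1 + 0.6x2 + 4.8x3 + 0.1x4 ≥ 75.2   (carbon)
  804x1 + 16x2 + 8x3 ≥ 844   (manganese)
  1x1 + 203x2 + 3x3 ≥ 235   (chromium)
  x1, x2, x3, x4 ≥ 0.
The minimum-cost mix takes nothing from scrap grade C, nickel briquettes — only ferromanganese, stainless scrap. There the manganese and chromium constraints are tight.
Solving gives x1 = 1.027, x2 = 1.153.
Cost = 1.72·1.027 + 1.55·1.153 = 3.5536.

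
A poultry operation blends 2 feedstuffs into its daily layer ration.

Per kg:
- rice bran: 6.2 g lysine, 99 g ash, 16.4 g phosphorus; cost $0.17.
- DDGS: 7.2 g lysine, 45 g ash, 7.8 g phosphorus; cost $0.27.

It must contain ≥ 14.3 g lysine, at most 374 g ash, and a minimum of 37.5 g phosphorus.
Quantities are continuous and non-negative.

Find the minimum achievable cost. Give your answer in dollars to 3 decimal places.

This is a linear program. Let x1 = kg of rice bran, x2 = kg of DDGS.
Minimise 0.17x1 + 0.27x2 with:
  6.2x1 + 7.2x2 ≥ 14.3   (lysine)
  99x1 + 45x2 ≤ 374   (ash)
  16.4x1 + 7.8x2 ≥ 37.5   (phosphorus)
  x1, x2 ≥ 0.
The optimal basis is {rice bran}; DDGS drops out. There the lysine constraint is tight.
Optimal quantities: rice bran = 2.306 kg.
Cost = 0.17·2.306 = 0.39202.

$0.392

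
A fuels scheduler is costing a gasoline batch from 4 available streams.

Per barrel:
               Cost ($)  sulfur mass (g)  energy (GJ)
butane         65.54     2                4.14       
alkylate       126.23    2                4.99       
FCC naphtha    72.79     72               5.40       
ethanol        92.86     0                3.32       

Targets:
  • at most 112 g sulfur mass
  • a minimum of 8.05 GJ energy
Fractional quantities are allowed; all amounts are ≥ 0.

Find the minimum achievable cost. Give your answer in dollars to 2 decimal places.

$108.51

This is a linear program. Let x1 = barrels of butane, x2 = barrels of alkylate, x3 = barrels of FCC naphtha, x4 = barrels of ethanol.
Minimise 65.54x1 + 126.23x2 + 72.79x3 + 92.86x4 with:
  2x1 + 2x2 + 72x3 ≤ 112   (sulfur mass)
  4.14x1 + 4.99x2 + 5.4x3 + 3.32x4 ≥ 8.05   (energy)
  x1, x2, x3, x4 ≥ 0.
The optimal basis is {FCC naphtha}; butane, alkylate, ethanol drop out. There the energy constraint is tight.
Optimal quantities: FCC naphtha = 1.4907 barrels.
Total cost: 72.79·1.4907 = 108.5081.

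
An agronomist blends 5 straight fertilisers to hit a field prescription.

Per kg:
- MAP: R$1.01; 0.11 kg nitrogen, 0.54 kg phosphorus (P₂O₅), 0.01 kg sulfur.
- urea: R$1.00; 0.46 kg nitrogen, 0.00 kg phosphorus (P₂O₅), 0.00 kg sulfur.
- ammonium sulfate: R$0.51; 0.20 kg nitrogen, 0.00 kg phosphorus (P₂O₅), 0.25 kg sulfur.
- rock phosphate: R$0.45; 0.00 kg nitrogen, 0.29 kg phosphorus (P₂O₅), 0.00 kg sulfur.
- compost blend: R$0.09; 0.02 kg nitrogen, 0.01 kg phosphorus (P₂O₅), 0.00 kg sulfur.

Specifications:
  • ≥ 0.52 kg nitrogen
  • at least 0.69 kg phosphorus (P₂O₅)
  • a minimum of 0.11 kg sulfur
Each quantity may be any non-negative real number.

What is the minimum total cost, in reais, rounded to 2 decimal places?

Let x1 = kg of MAP, x2 = kg of urea, x3 = kg of ammonium sulfate, x4 = kg of rock phosphate, x5 = kg of compost blend.
Minimize 1.01x1 + 1x2 + 0.51x3 + 0.45x4 + 0.09x5 s.t.:
  0.11x1 + 0.46x2 + 0.2x3 + 0.02x5 ≥ 0.52   (nitrogen)
  0.54x1 + 0.29x4 + 0.01x5 ≥ 0.69   (phosphorus (P₂O₅))
  0.01x1 + 0.25x3 ≥ 0.11   (sulfur)
  x1, x2, x3, x4, x5 ≥ 0.
The optimal basis is {MAP, urea, ammonium sulfate}; rock phosphate, compost blend drop out. Binding constraints: nitrogen, phosphorus (P₂O₅), sulfur.
So MAP = 1.278 kg, urea = 0.6558 kg, ammonium sulfate = 0.3889 kg.
Hence cost = 1.01·1.278 + 1·0.6558 + 0.51·0.3889 = R$2.1449.

R$2.14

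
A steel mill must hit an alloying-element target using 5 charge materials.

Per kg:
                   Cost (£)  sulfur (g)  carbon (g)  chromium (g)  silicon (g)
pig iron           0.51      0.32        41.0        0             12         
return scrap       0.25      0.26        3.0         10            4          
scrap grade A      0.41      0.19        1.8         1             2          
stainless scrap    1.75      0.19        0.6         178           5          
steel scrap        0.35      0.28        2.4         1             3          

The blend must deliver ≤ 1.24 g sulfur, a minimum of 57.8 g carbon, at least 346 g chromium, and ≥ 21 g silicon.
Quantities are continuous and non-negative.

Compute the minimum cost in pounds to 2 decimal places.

Treat it as an LP. Let x1 = kg of pig iron, x2 = kg of return scrap, x3 = kg of scrap grade A, x4 = kg of stainless scrap, x5 = kg of steel scrap.
min 0.51x1 + 0.25x2 + 0.41x3 + 1.75x4 + 0.35x5 with:
  0.32x1 + 0.26x2 + 0.19x3 + 0.19x4 + 0.28x5 ≤ 1.24   (sulfur)
  41x1 + 3x2 + 1.8x3 + 0.6x4 + 2.4x5 ≥ 57.8   (carbon)
  10x2 + 1x3 + 178x4 + 1x5 ≥ 346   (chromium)
  12x1 + 4x2 + 2x3 + 5x4 + 3x5 ≥ 21   (silicon)
  x1, x2, x3, x4, x5 ≥ 0.
The optimal basis is {pig iron, stainless scrap}; return scrap, scrap grade A, steel scrap drop out. Binding constraints: carbon and chromium.
Solving gives x1 = 1.381, x4 = 1.944.
Cost = 0.51·1.381 + 1.75·1.944 = 4.1063.

£4.11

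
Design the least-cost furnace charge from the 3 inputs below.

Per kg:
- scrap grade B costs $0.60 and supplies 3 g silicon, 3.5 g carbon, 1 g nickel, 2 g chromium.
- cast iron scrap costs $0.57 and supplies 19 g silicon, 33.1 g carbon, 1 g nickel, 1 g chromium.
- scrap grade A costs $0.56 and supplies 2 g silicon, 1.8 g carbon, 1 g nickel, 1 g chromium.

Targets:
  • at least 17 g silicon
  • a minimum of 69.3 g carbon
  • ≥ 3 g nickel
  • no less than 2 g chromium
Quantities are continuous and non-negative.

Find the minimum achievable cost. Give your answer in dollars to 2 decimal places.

This is a linear program. Let x1 = kg of scrap grade B, x2 = kg of cast iron scrap, x3 = kg of scrap grade A.
Minimise 0.6x1 + 0.57x2 + 0.56x3 s.t.:
  3x1 + 19x2 + 2x3 ≥ 17   (silicon)
  3.5x1 + 33.1x2 + 1.8x3 ≥ 69.3   (carbon)
  1x1 + 1x2 + 1x3 ≥ 3   (nickel)
  2x1 + 1x2 + 1x3 ≥ 2   (chromium)
  x1, x2, x3 ≥ 0.
The cheapest feasible vertex uses only cast iron scrap, scrap grade A; scrap grade B is not used. There the carbon and nickel constraints are tight.
So cast iron scrap = 2.042 kg, scrap grade A = 0.9585 kg.
Objective = 0.57·2.042 + 0.56·0.9585 = 1.7007.

$1.70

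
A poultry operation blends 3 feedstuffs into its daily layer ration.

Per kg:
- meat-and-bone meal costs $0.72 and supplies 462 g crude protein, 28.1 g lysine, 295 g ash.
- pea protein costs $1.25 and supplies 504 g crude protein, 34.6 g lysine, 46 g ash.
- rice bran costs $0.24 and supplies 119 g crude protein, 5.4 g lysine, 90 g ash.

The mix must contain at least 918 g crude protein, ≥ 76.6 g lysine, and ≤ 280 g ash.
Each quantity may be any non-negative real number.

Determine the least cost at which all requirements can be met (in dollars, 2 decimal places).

Set it up as a linear program. Let x1 = kg of meat-and-bone meal, x2 = kg of pea protein, x3 = kg of rice bran.
Minimize 0.72x1 + 1.25x2 + 0.24x3 s.t.:
  462x1 + 504x2 + 119x3 ≥ 918   (crude protein)
  28.1x1 + 34.6x2 + 5.4x3 ≥ 76.6   (lysine)
  295x1 + 46x2 + 90x3 ≤ 280   (ash)
  x1, x2, x3 ≥ 0.
The optimal basis is {meat-and-bone meal, pea protein}; rice bran drops out. The lysine and ash requirements are met with equality.
That vertex is x1 = 0.6915, x2 = 1.652.
Cost = 0.72·0.6915 + 1.25·1.652 = 2.5629.

$2.56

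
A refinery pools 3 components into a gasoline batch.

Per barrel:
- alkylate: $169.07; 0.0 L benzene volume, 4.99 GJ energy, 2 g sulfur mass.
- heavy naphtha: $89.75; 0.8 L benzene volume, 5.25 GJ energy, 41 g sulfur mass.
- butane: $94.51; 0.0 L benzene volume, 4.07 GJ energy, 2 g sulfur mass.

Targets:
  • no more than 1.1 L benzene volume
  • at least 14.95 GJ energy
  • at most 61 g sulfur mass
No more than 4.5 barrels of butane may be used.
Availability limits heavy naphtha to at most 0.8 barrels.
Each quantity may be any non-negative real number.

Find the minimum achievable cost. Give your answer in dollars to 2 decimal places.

Treat it as an LP. Let x1 = barrels of alkylate, x2 = barrels of heavy naphtha, x3 = barrels of butane.
Minimise 169.07x1 + 89.75x2 + 94.51x3 s.t.:
  0.8x2 ≤ 1.1   (benzene volume)
  4.99x1 + 5.25x2 + 4.07x3 ≥ 14.95   (energy)
  2x1 + 41x2 + 2x3 ≤ 61   (sulfur mass)
  x3 ≤ 4.5
  x2 ≤ 0.8
  x1, x2, x3 ≥ 0.
The minimum-cost mix takes nothing from alkylate — only heavy naphtha, butane. The energy and the heavy naphtha cap requirements are met with equality.
Optimal quantities: heavy naphtha = 0.8 barrels, butane = 2.6413 barrels.
Cost = 89.75·0.8 + 94.51·2.6413 = 321.4293.

$321.43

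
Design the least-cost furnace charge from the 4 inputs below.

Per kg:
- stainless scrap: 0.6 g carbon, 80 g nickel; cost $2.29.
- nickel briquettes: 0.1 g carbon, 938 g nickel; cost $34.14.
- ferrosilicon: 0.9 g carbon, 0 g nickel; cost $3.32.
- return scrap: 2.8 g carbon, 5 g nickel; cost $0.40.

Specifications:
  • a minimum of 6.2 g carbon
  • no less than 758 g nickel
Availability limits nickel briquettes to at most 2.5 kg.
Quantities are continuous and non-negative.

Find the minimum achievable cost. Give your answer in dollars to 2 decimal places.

Let x1 = kg of stainless scrap, x2 = kg of nickel briquettes, x3 = kg of ferrosilicon, x4 = kg of return scrap.
Minimize 2.29x1 + 34.14x2 + 3.32x3 + 0.4x4 subject to:
  0.6x1 + 0.1x2 + 0.9x3 + 2.8x4 ≥ 6.2   (carbon)
  80x1 + 938x2 + 5x4 ≥ 758   (nickel)
  x2 ≤ 2.5
  x1, x2, x3, x4 ≥ 0.
The cheapest feasible vertex uses only stainless scrap, return scrap; nickel briquettes, ferrosilicon are not used. Binding constraints: carbon and nickel.
Optimal quantities: stainless scrap = 9.4633 kg, return scrap = 0.18643 kg.
Total cost: 2.29·9.4633 + 0.4·0.18643 = 21.7455.

$21.75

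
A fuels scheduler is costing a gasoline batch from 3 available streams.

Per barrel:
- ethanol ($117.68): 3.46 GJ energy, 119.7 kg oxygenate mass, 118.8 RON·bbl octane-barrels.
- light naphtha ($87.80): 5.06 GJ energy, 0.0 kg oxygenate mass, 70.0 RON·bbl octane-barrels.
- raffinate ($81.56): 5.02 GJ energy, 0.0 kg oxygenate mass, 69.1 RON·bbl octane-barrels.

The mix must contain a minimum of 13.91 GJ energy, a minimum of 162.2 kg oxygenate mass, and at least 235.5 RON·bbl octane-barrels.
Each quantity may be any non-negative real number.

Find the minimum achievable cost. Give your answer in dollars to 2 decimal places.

$309.28

Treat it as an LP. Let x1 = barrels of ethanol, x2 = barrels of light naphtha, x3 = barrels of raffinate.
Minimise 117.68x1 + 87.8x2 + 81.56x3 with:
  3.46x1 + 5.06x2 + 5.02x3 ≥ 13.91   (energy)
  119.7x1 ≥ 162.2   (oxygenate mass)
  118.8x1 + 70x2 + 69.1x3 ≥ 235.5   (octane-barrels)
  x1, x2, x3 ≥ 0.
The minimum-cost mix takes nothing from light naphtha — only ethanol, raffinate. There the energy and oxygenate mass constraints are tight.
Optimal quantities: ethanol = 1.355 barrels, raffinate = 1.837 barrels.
Hence cost = 117.68·1.355 + 81.56·1.837 = $309.2821.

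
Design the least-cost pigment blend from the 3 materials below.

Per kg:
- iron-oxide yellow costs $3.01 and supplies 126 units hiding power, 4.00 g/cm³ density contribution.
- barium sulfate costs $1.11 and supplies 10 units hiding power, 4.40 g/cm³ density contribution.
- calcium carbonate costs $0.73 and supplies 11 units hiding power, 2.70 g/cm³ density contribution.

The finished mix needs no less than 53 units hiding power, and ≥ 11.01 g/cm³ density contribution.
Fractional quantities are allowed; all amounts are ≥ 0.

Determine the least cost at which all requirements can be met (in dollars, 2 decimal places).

Let x1 = kg of iron-oxide yellow, x2 = kg of barium sulfate, x3 = kg of calcium carbonate.
min 3.01x1 + 1.11x2 + 0.73x3 subject to:
  126x1 + 10x2 + 11x3 ≥ 53   (hiding power)
  4x1 + 4.4x2 + 2.7x3 ≥ 11.01   (density contribution)
  x1, x2, x3 ≥ 0.
The optimal basis is {iron-oxide yellow, calcium carbonate}; barium sulfate drops out. Binding constraints: hiding power and density contribution.
Optimal quantities: iron-oxide yellow = 0.07424 kg, calcium carbonate = 3.968 kg.
Hence cost = 3.01·0.07424 + 0.73·3.968 = $3.1201.

$3.12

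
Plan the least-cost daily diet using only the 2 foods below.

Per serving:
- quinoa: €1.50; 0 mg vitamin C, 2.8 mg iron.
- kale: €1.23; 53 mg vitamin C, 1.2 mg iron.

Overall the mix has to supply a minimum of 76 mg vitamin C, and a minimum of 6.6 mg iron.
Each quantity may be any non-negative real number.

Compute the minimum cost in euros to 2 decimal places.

Let x1 = servings of quinoa, x2 = servings of kale.
Minimise 1.5x1 + 1.23x2 s.t.:
  53x2 ≥ 76   (vitamin C)
  2.8x1 + 1.2x2 ≥ 6.6   (iron)
  x1, x2 ≥ 0.
Both inputs are positive at the optimum. Binding constraints: vitamin C and iron.
Optimal quantities: quinoa = 1.743 servings, kale = 1.434 servings.
Cost = 1.5·1.743 + 1.23·1.434 = 4.3783.

€4.38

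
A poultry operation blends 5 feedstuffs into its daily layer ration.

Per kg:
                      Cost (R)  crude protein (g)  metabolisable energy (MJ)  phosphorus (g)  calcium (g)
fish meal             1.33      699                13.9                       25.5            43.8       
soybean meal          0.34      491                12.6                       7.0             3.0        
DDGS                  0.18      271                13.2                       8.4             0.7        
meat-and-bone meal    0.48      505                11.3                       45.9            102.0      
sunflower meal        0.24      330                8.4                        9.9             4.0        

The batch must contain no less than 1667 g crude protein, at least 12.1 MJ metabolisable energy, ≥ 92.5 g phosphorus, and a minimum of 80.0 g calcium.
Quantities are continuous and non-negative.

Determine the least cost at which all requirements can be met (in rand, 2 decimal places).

Let x1 = kg of fish meal, x2 = kg of soybean meal, x3 = kg of DDGS, x4 = kg of meat-and-bone meal, x5 = kg of sunflower meal.
Minimise 1.33x1 + 0.34x2 + 0.18x3 + 0.48x4 + 0.24x5 with:
  699x1 + 491x2 + 271x3 + 505x4 + 330x5 ≥ 1667   (crude protein)
  13.9x1 + 12.6x2 + 13.2x3 + 11.3x4 + 8.4x5 ≥ 12.1   (metabolisable energy)
  25.5x1 + 7x2 + 8.4x3 + 45.9x4 + 9.9x5 ≥ 92.5   (phosphorus)
  43.8x1 + 3x2 + 0.7x3 + 102x4 + 4x5 ≥ 80   (calcium)
  x1, x2, x3, x4, x5 ≥ 0.
The cheapest feasible vertex uses only DDGS, meat-and-bone meal; fish meal, soybean meal, sunflower meal are not used. There the crude protein and phosphorus constraints are tight.
That vertex is x3 = 3.636, x4 = 1.35.
Objective = 0.18·3.636 + 0.48·1.35 = 1.3025.

R1.30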